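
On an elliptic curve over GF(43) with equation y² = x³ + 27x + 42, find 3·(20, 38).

Write Q = (20, 38).
Repeated addition: build up to 3Q.
2Q: tangent at (20, 38): λ = (3·20² + 27)/(2·38) ≡ 23/33. 33⁻¹ ≡ 30 (mod 43), so λ ≡ 23·30 ≡ 2.
  x = λ² - 20 - 20 = 4 - 40 ≡ 7; y = λ·(20 - 7) - 38 ≡ 31. → (7, 31)
3Q: (7, 31) + (20, 38). λ = (38 - 31)/(20 - 7) ≡ 7/13 mod 43. 13⁻¹ ≡ 10 (mod 43), so λ ≡ 27.
  x = λ² - 7 - 20 = 729 - 27 ≡ 14; y = λ·(7 - 14) - 31 ≡ 38. → (14, 38)

(14, 38)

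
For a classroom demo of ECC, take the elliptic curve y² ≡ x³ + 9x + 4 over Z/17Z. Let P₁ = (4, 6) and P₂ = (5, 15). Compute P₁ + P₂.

(4, 6) + (5, 15). λ = (15 - 6)/(5 - 4) ≡ 9/1 mod 17. 1⁻¹ ≡ 1 (mod 17) since 1·1 = 1 ≡ 1, so λ ≡ 9.
  x = λ² - 4 - 5 = 81 - 9 ≡ 4; y = λ·(4 - 4) - 6 ≡ 11. → (4, 11)

(4, 11)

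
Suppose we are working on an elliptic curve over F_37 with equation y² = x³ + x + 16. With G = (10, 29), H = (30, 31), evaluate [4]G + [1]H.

First 4G:
Repeated addition: build up to 4G.
2G: tangent at (10, 29): λ = (3·10² + 1)/(2·29) ≡ 5/21. 21⁻¹ ≡ 30 (mod 37) since 21·30 = 630 ≡ 1, so λ ≡ 5·30 ≡ 2.
  x = λ² - 10 - 10 = 4 - 20 ≡ 21; y = λ·(10 - 21) - 29 ≡ 23. → (21, 23)
3G: (21, 23) + (10, 29). λ = (29 - 23)/(10 - 21) ≡ 6/26 mod 37. 26⁻¹ ≡ 10 (mod 37), so λ ≡ 23.
  x = λ² - 21 - 10 = 529 - 31 ≡ 17; y = λ·(21 - 17) - 23 ≡ 32. → (17, 32)
4G: (17, 32) + (10, 29). λ = (29 - 32)/(10 - 17) ≡ 34/30 mod 37. 30⁻¹ ≡ 21 (mod 37) since 30·21 = 630 ≡ 1, so λ ≡ 11.
  x = λ² - 17 - 10 = 121 - 27 ≡ 20; y = λ·(17 - 20) - 32 ≡ 9. → (20, 9)
4G = (20, 9).
Finally 4G + H:
(20, 9) + (30, 31). λ = (31 - 9)/(30 - 20) ≡ 22/10 mod 37. 10⁻¹ ≡ 26 (mod 37) since 10·26 = 260 ≡ 1, so λ ≡ 17.
  x = λ² - 20 - 30 = 289 - 50 ≡ 17; y = λ·(20 - 17) - 9 ≡ 5. → (17, 5)

(17, 5)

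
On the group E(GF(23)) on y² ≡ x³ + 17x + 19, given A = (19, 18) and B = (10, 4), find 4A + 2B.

First 4A:
Double-and-add on 4 = (100)₂. Start with A = (19, 18) for the leading 1-bit.
double: tangent at (19, 18): λ = (3·19² + 17)/(2·18) ≡ 19/13. 13⁻¹ ≡ 16 (mod 23) since 13·16 = 208 ≡ 1, so λ ≡ 19·16 ≡ 5.
  x = λ² - 19 - 19 = 25 - 38 ≡ 10; y = λ·(19 - 10) - 18 ≡ 4. → (10, 4)
double: tangent at (10, 4): λ = (3·10² + 17)/(2·4) ≡ 18/8. 8⁻¹ ≡ 3 (mod 23) since 8·3 = 24 ≡ 1, so λ ≡ 18·3 ≡ 8.
  x = λ² - 10 - 10 = 64 - 20 ≡ 21; y = λ·(10 - 21) - 4 ≡ 0. → (21, 0)
4A = (21, 0).
Next 2B:
Repeated addition: build up to 2B.
2B: tangent at (10, 4): λ = (3·10² + 17)/(2·4) ≡ 18/8. 8⁻¹ ≡ 3 (mod 23) since 8·3 = 24 ≡ 1, so λ ≡ 18·3 ≡ 8.
  x = λ² - 10 - 10 = 64 - 20 ≡ 21; y = λ·(10 - 21) - 4 ≡ 0. → (21, 0)
2B = (21, 0).
Finally 4A + 2B:
(21, 0) + (21, 0): same x and y₁ ≡ -y₂, so the sum is O.

O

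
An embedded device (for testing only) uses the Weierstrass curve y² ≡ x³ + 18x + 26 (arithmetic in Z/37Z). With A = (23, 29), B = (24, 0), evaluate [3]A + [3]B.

(36, 9)

First 3A:
Repeated addition: build up to 3A.
2A: tangent at (23, 29): λ = (3·23² + 18)/(2·29) ≡ 14/21. 21⁻¹ ≡ 30 (mod 37), so λ ≡ 14·30 ≡ 13.
  x = λ² - 23 - 23 = 169 - 46 ≡ 12; y = λ·(23 - 12) - 29 ≡ 3. → (12, 3)
3A: (12, 3) + (23, 29). λ = (29 - 3)/(23 - 12) ≡ 26/11 mod 37. 11⁻¹ ≡ 27 (mod 37), so λ ≡ 36.
  x = λ² - 12 - 23 = 1296 - 35 ≡ 3; y = λ·(12 - 3) - 3 ≡ 25. → (3, 25)
3A = (3, 25).
Next 3B:
Repeated addition: build up to 3B.
2B: (24, 0) + (24, 0): same x and y₁ ≡ -y₂, so the sum is O.
3B: O + (24, 0) = (24, 0) (identity).
3B = (24, 0).
Finally 3A + 3B:
(3, 25) + (24, 0). λ = (0 - 25)/(24 - 3) ≡ 12/21 mod 37. 21⁻¹ ≡ 30 (mod 37) since 21·30 = 630 ≡ 1, so λ ≡ 27.
  x = λ² - 3 - 24 = 729 - 27 ≡ 36; y = λ·(3 - 36) - 25 ≡ 9. → (36, 9)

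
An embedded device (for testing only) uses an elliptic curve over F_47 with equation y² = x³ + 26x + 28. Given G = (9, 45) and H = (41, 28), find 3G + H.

First 3G:
Repeated addition: build up to 3G.
2G: tangent at (9, 45): λ = (3·9² + 26)/(2·45) ≡ 34/43. 43⁻¹ ≡ 35 (mod 47), so λ ≡ 34·35 ≡ 15.
  x = λ² - 9 - 9 = 225 - 18 ≡ 19; y = λ·(9 - 19) - 45 ≡ 40. → (19, 40)
3G: (19, 40) + (9, 45). λ = (45 - 40)/(9 - 19) ≡ 5/37 mod 47. 37⁻¹ ≡ 14 (mod 47), so λ ≡ 23.
  x = λ² - 19 - 9 = 529 - 28 ≡ 31; y = λ·(19 - 31) - 40 ≡ 13. → (31, 13)
3G = (31, 13).
Finally 3G + H:
(31, 13) + (41, 28). λ = (28 - 13)/(41 - 31) ≡ 15/10 mod 47. 10⁻¹ ≡ 33 (mod 47) since 10·33 = 330 ≡ 1, so λ ≡ 25.
  x = λ² - 31 - 41 = 625 - 72 ≡ 36; y = λ·(31 - 36) - 13 ≡ 3. → (36, 3)

(36, 3)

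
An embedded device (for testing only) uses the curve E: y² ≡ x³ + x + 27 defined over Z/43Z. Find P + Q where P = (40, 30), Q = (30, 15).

(40, 30) + (30, 15). λ = (15 - 30)/(30 - 40) ≡ 28/33 mod 43. 33⁻¹ ≡ 30 (mod 43) since 33·30 = 990 ≡ 1, so λ ≡ 23.
  x = λ² - 40 - 30 = 529 - 70 ≡ 29; y = λ·(40 - 29) - 30 ≡ 8. → (29, 8)

(29, 8)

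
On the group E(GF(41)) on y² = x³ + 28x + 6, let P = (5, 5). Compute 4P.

(13, 5)

Repeated addition: build up to 4P.
2P: tangent at (5, 5): λ = (3·5² + 28)/(2·5) ≡ 21/10. 10⁻¹ ≡ 37 (mod 41), so λ ≡ 21·37 ≡ 39.
  x = λ² - 5 - 5 = 1521 - 10 ≡ 35; y = λ·(5 - 35) - 5 ≡ 14. → (35, 14)
3P: (35, 14) + (5, 5). λ = (5 - 14)/(5 - 35) ≡ 32/11 mod 41. 11⁻¹ ≡ 15 (mod 41), so λ ≡ 29.
  x = λ² - 35 - 5 = 841 - 40 ≡ 22; y = λ·(35 - 22) - 14 ≡ 35. → (22, 35)
4P: (22, 35) + (5, 5). λ = (5 - 35)/(5 - 22) ≡ 11/24 mod 41. 24⁻¹ ≡ 12 (mod 41) since 24·12 = 288 ≡ 1, so λ ≡ 9.
  x = λ² - 22 - 5 = 81 - 27 ≡ 13; y = λ·(22 - 13) - 35 ≡ 5. → (13, 5)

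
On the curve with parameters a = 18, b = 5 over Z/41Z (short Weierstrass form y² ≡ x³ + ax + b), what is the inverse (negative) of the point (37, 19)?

-(37, 19) = (37, -19 mod 41) = (37, 22).

(37, 22)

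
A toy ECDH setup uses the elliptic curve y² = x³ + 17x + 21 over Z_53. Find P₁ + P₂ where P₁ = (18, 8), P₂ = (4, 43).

(18, 8) + (4, 43). λ = (43 - 8)/(4 - 18) ≡ 35/39 mod 53. 39⁻¹ ≡ 34 (mod 53) since 39·34 = 1326 ≡ 1, so λ ≡ 24.
  x = λ² - 18 - 4 = 576 - 22 ≡ 24; y = λ·(18 - 24) - 8 ≡ 7. → (24, 7)

(24, 7)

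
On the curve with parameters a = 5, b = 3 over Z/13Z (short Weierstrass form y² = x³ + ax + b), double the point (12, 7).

(1, 3)

tangent at (12, 7): λ = (3·12² + 5)/(2·7) ≡ 8/1. 1⁻¹ ≡ 1 (mod 13), so λ ≡ 8·1 ≡ 8.
  x = λ² - 12 - 12 = 64 - 24 ≡ 1; y = λ·(12 - 1) - 7 ≡ 3. → (1, 3)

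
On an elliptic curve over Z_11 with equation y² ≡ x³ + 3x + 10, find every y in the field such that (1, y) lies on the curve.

5, 6

x³ + 3x + 10 = 14 ≡ 3 (mod 11).
Square roots of 3 mod 11: 5 and 6 (since 5² = 25 ≡ 3).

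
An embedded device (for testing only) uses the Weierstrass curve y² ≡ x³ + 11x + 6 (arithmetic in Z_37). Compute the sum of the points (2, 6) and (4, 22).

(21, 27)

(2, 6) + (4, 22). λ = (22 - 6)/(4 - 2) ≡ 16/2 mod 37. 2⁻¹ ≡ 19 (mod 37), so λ ≡ 8.
  x = λ² - 2 - 4 = 64 - 6 ≡ 21; y = λ·(2 - 21) - 6 ≡ 27. → (21, 27)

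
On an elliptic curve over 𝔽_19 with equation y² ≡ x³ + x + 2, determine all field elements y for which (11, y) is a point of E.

none

x³ + 1x + 2 = 1344 ≡ 14 (mod 19).
14 is a non-residue mod 19; no y exists.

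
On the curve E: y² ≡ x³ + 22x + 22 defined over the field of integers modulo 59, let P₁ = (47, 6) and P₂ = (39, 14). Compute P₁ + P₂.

(47, 6) + (39, 14). λ = (14 - 6)/(39 - 47) ≡ 8/51 mod 59. 51⁻¹ ≡ 22 (mod 59) since 51·22 = 1122 ≡ 1, so λ ≡ 58.
  x = λ² - 47 - 39 = 3364 - 86 ≡ 33; y = λ·(47 - 33) - 6 ≡ 39. → (33, 39)

(33, 39)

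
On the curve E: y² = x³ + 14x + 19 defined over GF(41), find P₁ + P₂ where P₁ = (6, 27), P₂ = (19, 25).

(6, 27) + (19, 25). λ = (25 - 27)/(19 - 6) ≡ 39/13 mod 41. 13⁻¹ ≡ 19 (mod 41), so λ ≡ 3.
  x = λ² - 6 - 19 = 9 - 25 ≡ 25; y = λ·(6 - 25) - 27 ≡ 39. → (25, 39)

(25, 39)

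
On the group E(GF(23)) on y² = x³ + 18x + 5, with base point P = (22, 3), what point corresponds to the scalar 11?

(1, 22)

Repeated addition: build up to 11P.
2P: tangent at (22, 3): λ = (3·22² + 18)/(2·3) ≡ 21/6. 6⁻¹ ≡ 4 (mod 23) since 6·4 = 24 ≡ 1, so λ ≡ 21·4 ≡ 15.
  x = λ² - 22 - 22 = 225 - 44 ≡ 20; y = λ·(22 - 20) - 3 ≡ 4. → (20, 4)
3P: (20, 4) + (22, 3). λ = (3 - 4)/(22 - 20) ≡ 22/2 mod 23. 2⁻¹ ≡ 12 (mod 23), so λ ≡ 11.
  x = λ² - 20 - 22 = 121 - 42 ≡ 10; y = λ·(20 - 10) - 4 ≡ 14. → (10, 14)
4P: (10, 14) + (22, 3). λ = (3 - 14)/(22 - 10) ≡ 12/12 mod 23. 12⁻¹ ≡ 2 (mod 23) since 12·2 = 24 ≡ 1, so λ ≡ 1.
  x = λ² - 10 - 22 = 1 - 32 ≡ 15; y = λ·(10 - 15) - 14 ≡ 4. → (15, 4)
5P: (15, 4) + (22, 3). λ = (3 - 4)/(22 - 15) ≡ 22/7 mod 23. 7⁻¹ ≡ 10 (mod 23), so λ ≡ 13.
  x = λ² - 15 - 22 = 169 - 37 ≡ 17; y = λ·(15 - 17) - 4 ≡ 16. → (17, 16)
6P: (17, 16) + (22, 3). λ = (3 - 16)/(22 - 17) ≡ 10/5 mod 23. 5⁻¹ ≡ 14 (mod 23) since 5·14 = 70 ≡ 1, so λ ≡ 2.
  x = λ² - 17 - 22 = 4 - 39 ≡ 11; y = λ·(17 - 11) - 16 ≡ 19. → (11, 19)
7P: (11, 19) + (22, 3). λ = (3 - 19)/(22 - 11) ≡ 7/11 mod 23. 11⁻¹ ≡ 21 (mod 23), so λ ≡ 9.
  x = λ² - 11 - 22 = 81 - 33 ≡ 2; y = λ·(11 - 2) - 19 ≡ 16. → (2, 16)
8P: (2, 16) + (22, 3). λ = (3 - 16)/(22 - 2) ≡ 10/20 mod 23. 20⁻¹ ≡ 15 (mod 23), so λ ≡ 12.
  x = λ² - 2 - 22 = 144 - 24 ≡ 5; y = λ·(2 - 5) - 16 ≡ 17. → (5, 17)
9P: (5, 17) + (22, 3). λ = (3 - 17)/(22 - 5) ≡ 9/17 mod 23. 17⁻¹ ≡ 19 (mod 23) since 17·19 = 323 ≡ 1, so λ ≡ 10.
  x = λ² - 5 - 22 = 100 - 27 ≡ 4; y = λ·(5 - 4) - 17 ≡ 16. → (4, 16)
10P: (4, 16) + (22, 3). λ = (3 - 16)/(22 - 4) ≡ 10/18 mod 23. 18⁻¹ ≡ 9 (mod 23) since 18·9 = 162 ≡ 1, so λ ≡ 21.
  x = λ² - 4 - 22 = 441 - 26 ≡ 1; y = λ·(4 - 1) - 16 ≡ 1. → (1, 1)
11P: (1, 1) + (22, 3). λ = (3 - 1)/(22 - 1) ≡ 2/21 mod 23. 21⁻¹ ≡ 11 (mod 23) since 21·11 = 231 ≡ 1, so λ ≡ 22.
  x = λ² - 1 - 22 = 484 - 23 ≡ 1; y = λ·(1 - 1) - 1 ≡ 22. → (1, 22)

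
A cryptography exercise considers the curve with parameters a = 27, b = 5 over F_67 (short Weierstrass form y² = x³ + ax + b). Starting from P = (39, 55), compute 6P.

Double-and-add on 6 = (110)₂. Start with P = (39, 55) for the leading 1-bit.
double: tangent at (39, 55): λ = (3·39² + 27)/(2·55) ≡ 34/43. 43⁻¹ ≡ 53 (mod 67), so λ ≡ 34·53 ≡ 60.
  x = λ² - 39 - 39 = 3600 - 78 ≡ 38; y = λ·(39 - 38) - 55 ≡ 5. → (38, 5)
add P: (38, 5) + (39, 55). λ = (55 - 5)/(39 - 38) ≡ 50/1 mod 67. 1⁻¹ ≡ 1 (mod 67) since 1·1 = 1 ≡ 1, so λ ≡ 50.
  x = λ² - 38 - 39 = 2500 - 77 ≡ 11; y = λ·(38 - 11) - 5 ≡ 5. → (11, 5)
double: tangent at (11, 5): λ = (3·11² + 27)/(2·5) ≡ 55/10. 10⁻¹ ≡ 47 (mod 67), so λ ≡ 55·47 ≡ 39.
  x = λ² - 11 - 11 = 1521 - 22 ≡ 25; y = λ·(11 - 25) - 5 ≡ 52. → (25, 52)

(25, 52)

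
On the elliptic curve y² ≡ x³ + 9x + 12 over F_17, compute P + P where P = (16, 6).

tangent at (16, 6): λ = (3·16² + 9)/(2·6) ≡ 12/12. 12⁻¹ ≡ 10 (mod 17), so λ ≡ 12·10 ≡ 1.
  x = λ² - 16 - 16 = 1 - 32 ≡ 3; y = λ·(16 - 3) - 6 ≡ 7. → (3, 7)

(3, 7)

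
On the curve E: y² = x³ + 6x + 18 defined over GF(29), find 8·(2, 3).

(16, 18)

Write G = (2, 3).
Repeated addition: build up to 8G.
2G: tangent at (2, 3): λ = (3·2² + 6)/(2·3) ≡ 18/6. 6⁻¹ ≡ 5 (mod 29), so λ ≡ 18·5 ≡ 3.
  x = λ² - 2 - 2 = 9 - 4 ≡ 5; y = λ·(2 - 5) - 3 ≡ 17. → (5, 17)
3G: (5, 17) + (2, 3). λ = (3 - 17)/(2 - 5) ≡ 15/26 mod 29. 26⁻¹ ≡ 19 (mod 29), so λ ≡ 24.
  x = λ² - 5 - 2 = 576 - 7 ≡ 18; y = λ·(5 - 18) - 17 ≡ 19. → (18, 19)
4G: (18, 19) + (2, 3). λ = (3 - 19)/(2 - 18) ≡ 13/13 mod 29. 13⁻¹ ≡ 9 (mod 29), so λ ≡ 1.
  x = λ² - 18 - 2 = 1 - 20 ≡ 10; y = λ·(18 - 10) - 19 ≡ 18. → (10, 18)
5G: (10, 18) + (2, 3). λ = (3 - 18)/(2 - 10) ≡ 14/21 mod 29. 21⁻¹ ≡ 18 (mod 29), so λ ≡ 20.
  x = λ² - 10 - 2 = 400 - 12 ≡ 11; y = λ·(10 - 11) - 18 ≡ 20. → (11, 20)
6G: (11, 20) + (2, 3). λ = (3 - 20)/(2 - 11) ≡ 12/20 mod 29. 20⁻¹ ≡ 16 (mod 29), so λ ≡ 18.
  x = λ² - 11 - 2 = 324 - 13 ≡ 21; y = λ·(11 - 21) - 20 ≡ 3. → (21, 3)
7G: (21, 3) + (2, 3). λ = (3 - 3)/(2 - 21) ≡ 0/10 mod 29. 10⁻¹ ≡ 3 (mod 29) since 10·3 = 30 ≡ 1, so λ ≡ 0.
  x = λ² - 21 - 2 = 0 - 23 ≡ 6; y = λ·(21 - 6) - 3 ≡ 26. → (6, 26)
8G: (6, 26) + (2, 3). λ = (3 - 26)/(2 - 6) ≡ 6/25 mod 29. 25⁻¹ ≡ 7 (mod 29), so λ ≡ 13.
  x = λ² - 6 - 2 = 169 - 8 ≡ 16; y = λ·(6 - 16) - 26 ≡ 18. → (16, 18)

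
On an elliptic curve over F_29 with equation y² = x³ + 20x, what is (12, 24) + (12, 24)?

(25, 1)

tangent at (12, 24): λ = (3·12² + 20)/(2·24) ≡ 17/19. 19⁻¹ ≡ 26 (mod 29), so λ ≡ 17·26 ≡ 7.
  x = λ² - 12 - 12 = 49 - 24 ≡ 25; y = λ·(12 - 25) - 24 ≡ 1. → (25, 1)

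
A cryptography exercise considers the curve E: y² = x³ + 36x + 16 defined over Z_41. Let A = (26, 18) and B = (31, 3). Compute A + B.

(26, 18) + (31, 3). λ = (3 - 18)/(31 - 26) ≡ 26/5 mod 41. 5⁻¹ ≡ 33 (mod 41), so λ ≡ 38.
  x = λ² - 26 - 31 = 1444 - 57 ≡ 34; y = λ·(26 - 34) - 18 ≡ 6. → (34, 6)

(34, 6)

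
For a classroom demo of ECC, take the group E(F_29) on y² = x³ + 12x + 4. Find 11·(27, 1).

Write P = (27, 1).
Double-and-add on 11 = (1011)₂. Start with P = (27, 1) for the leading 1-bit.
double: tangent at (27, 1): λ = (3·27² + 12)/(2·1) ≡ 24/2. 2⁻¹ ≡ 15 (mod 29), so λ ≡ 24·15 ≡ 12.
  x = λ² - 27 - 27 = 144 - 54 ≡ 3; y = λ·(27 - 3) - 1 ≡ 26. → (3, 26)
double: tangent at (3, 26): λ = (3·3² + 12)/(2·26) ≡ 10/23. 23⁻¹ ≡ 24 (mod 29), so λ ≡ 10·24 ≡ 8.
  x = λ² - 3 - 3 = 64 - 6 ≡ 0; y = λ·(3 - 0) - 26 ≡ 27. → (0, 27)
add P: (0, 27) + (27, 1). λ = (1 - 27)/(27 - 0) ≡ 3/27 mod 29. 27⁻¹ ≡ 14 (mod 29), so λ ≡ 13.
  x = λ² - 0 - 27 = 169 - 27 ≡ 26; y = λ·(0 - 26) - 27 ≡ 12. → (26, 12)
double: tangent at (26, 12): λ = (3·26² + 12)/(2·12) ≡ 10/24. 24⁻¹ ≡ 23 (mod 29), so λ ≡ 10·23 ≡ 27.
  x = λ² - 26 - 26 = 729 - 52 ≡ 10; y = λ·(26 - 10) - 12 ≡ 14. → (10, 14)
add P: (10, 14) + (27, 1). λ = (1 - 14)/(27 - 10) ≡ 16/17 mod 29. 17⁻¹ ≡ 12 (mod 29), so λ ≡ 18.
  x = λ² - 10 - 27 = 324 - 37 ≡ 26; y = λ·(10 - 26) - 14 ≡ 17. → (26, 17)

(26, 17)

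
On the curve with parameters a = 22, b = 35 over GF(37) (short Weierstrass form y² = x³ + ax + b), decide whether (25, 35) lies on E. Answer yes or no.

yes

y² = 35² ≡ 4; x³ + 22x + 35 = 16210 ≡ 4 (mod 37). 4 = 4.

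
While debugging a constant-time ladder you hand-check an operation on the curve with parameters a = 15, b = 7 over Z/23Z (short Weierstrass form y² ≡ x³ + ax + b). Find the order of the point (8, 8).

8

2P: tangent at (8, 8): λ = (3·8² + 15)/(2·8) ≡ 0/16. 16⁻¹ ≡ 13 (mod 23) since 16·13 = 208 ≡ 1, so λ ≡ 0·13 ≡ 0.
  x = λ² - 8 - 8 = 0 - 16 ≡ 7; y = λ·(8 - 7) - 8 ≡ 15. → (7, 15)
3P: (7, 15) + (8, 8). λ = (8 - 15)/(8 - 7) ≡ 16/1 mod 23. 1⁻¹ ≡ 1 (mod 23), so λ ≡ 16.
  x = λ² - 7 - 8 = 256 - 15 ≡ 11; y = λ·(7 - 11) - 15 ≡ 13. → (11, 13)
4P: (11, 13) + (8, 8). λ = (8 - 13)/(8 - 11) ≡ 18/20 mod 23. 20⁻¹ ≡ 15 (mod 23), so λ ≡ 17.
  x = λ² - 11 - 8 = 289 - 19 ≡ 17; y = λ·(11 - 17) - 13 ≡ 0. → (17, 0)
5P: (17, 0) + (8, 8). λ = (8 - 0)/(8 - 17) ≡ 8/14 mod 23. 14⁻¹ ≡ 5 (mod 23), so λ ≡ 17.
  x = λ² - 17 - 8 = 289 - 25 ≡ 11; y = λ·(17 - 11) - 0 ≡ 10. → (11, 10)
6P: (11, 10) + (8, 8). λ = (8 - 10)/(8 - 11) ≡ 21/20 mod 23. 20⁻¹ ≡ 15 (mod 23), so λ ≡ 16.
  x = λ² - 11 - 8 = 256 - 19 ≡ 7; y = λ·(11 - 7) - 10 ≡ 8. → (7, 8)
7P: (7, 8) + (8, 8). λ = (8 - 8)/(8 - 7) ≡ 0/1 mod 23. 1⁻¹ ≡ 1 (mod 23), so λ ≡ 0.
  x = λ² - 7 - 8 = 0 - 15 ≡ 8; y = λ·(7 - 8) - 8 ≡ 15. → (8, 15)
8P: (8, 15) + (8, 8): same x and y₁ ≡ -y₂, so the sum is ∞.
8P = ∞, so the order is 8.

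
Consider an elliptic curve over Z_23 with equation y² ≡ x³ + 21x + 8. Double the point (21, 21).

(16, 1)

tangent at (21, 21): λ = (3·21² + 21)/(2·21) ≡ 10/19. 19⁻¹ ≡ 17 (mod 23), so λ ≡ 10·17 ≡ 9.
  x = λ² - 21 - 21 = 81 - 42 ≡ 16; y = λ·(21 - 16) - 21 ≡ 1. → (16, 1)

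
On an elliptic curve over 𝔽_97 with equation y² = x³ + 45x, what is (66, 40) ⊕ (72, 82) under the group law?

(8, 75)

(66, 40) + (72, 82). λ = (82 - 40)/(72 - 66) ≡ 42/6 mod 97. 6⁻¹ ≡ 81 (mod 97) since 6·81 = 486 ≡ 1, so λ ≡ 7.
  x = λ² - 66 - 72 = 49 - 138 ≡ 8; y = λ·(66 - 8) - 40 ≡ 75. → (8, 75)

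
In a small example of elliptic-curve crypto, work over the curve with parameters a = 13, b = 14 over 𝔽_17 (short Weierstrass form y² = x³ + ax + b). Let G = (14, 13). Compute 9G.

O

Repeated addition: build up to 9G.
2G: tangent at (14, 13): λ = (3·14² + 13)/(2·13) ≡ 6/9. 9⁻¹ ≡ 2 (mod 17), so λ ≡ 6·2 ≡ 12.
  x = λ² - 14 - 14 = 144 - 28 ≡ 14; y = λ·(14 - 14) - 13 ≡ 4. → (14, 4)
3G: (14, 4) + (14, 13): same x and y₁ ≡ -y₂, so the sum is ∞.
4G: ∞ + (14, 13) = (14, 13) (identity).
5G: tangent at (14, 13): λ = (3·14² + 13)/(2·13) ≡ 6/9. 9⁻¹ ≡ 2 (mod 17), so λ ≡ 6·2 ≡ 12.
  x = λ² - 14 - 14 = 144 - 28 ≡ 14; y = λ·(14 - 14) - 13 ≡ 4. → (14, 4)
6G: (14, 4) + (14, 13): same x and y₁ ≡ -y₂, so the sum is ∞.
7G: ∞ + (14, 13) = (14, 13) (identity).
8G: tangent at (14, 13): λ = (3·14² + 13)/(2·13) ≡ 6/9. 9⁻¹ ≡ 2 (mod 17), so λ ≡ 6·2 ≡ 12.
  x = λ² - 14 - 14 = 144 - 28 ≡ 14; y = λ·(14 - 14) - 13 ≡ 4. → (14, 4)
9G: (14, 4) + (14, 13): same x and y₁ ≡ -y₂, so the sum is ∞.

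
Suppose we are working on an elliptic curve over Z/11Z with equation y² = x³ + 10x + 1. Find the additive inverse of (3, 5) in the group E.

-(3, 5) = (3, -5 mod 11) = (3, 6).

(3, 6)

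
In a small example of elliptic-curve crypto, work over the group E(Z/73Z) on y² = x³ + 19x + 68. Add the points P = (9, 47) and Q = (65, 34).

(9, 47) + (65, 34). λ = (34 - 47)/(65 - 9) ≡ 60/56 mod 73. 56⁻¹ ≡ 30 (mod 73) since 56·30 = 1680 ≡ 1, so λ ≡ 48.
  x = λ² - 9 - 65 = 2304 - 74 ≡ 40; y = λ·(9 - 40) - 47 ≡ 71. → (40, 71)

(40, 71)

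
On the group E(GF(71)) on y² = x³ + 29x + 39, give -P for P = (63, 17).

-(63, 17) = (63, -17 mod 71) = (63, 54).

(63, 54)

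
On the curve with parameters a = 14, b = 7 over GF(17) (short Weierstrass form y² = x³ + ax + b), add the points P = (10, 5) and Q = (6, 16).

(16, 3)

(10, 5) + (6, 16). λ = (16 - 5)/(6 - 10) ≡ 11/13 mod 17. 13⁻¹ ≡ 4 (mod 17), so λ ≡ 10.
  x = λ² - 10 - 6 = 100 - 16 ≡ 16; y = λ·(10 - 16) - 5 ≡ 3. → (16, 3)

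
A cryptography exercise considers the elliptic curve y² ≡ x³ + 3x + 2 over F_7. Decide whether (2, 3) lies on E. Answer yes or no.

yes

y² = 3² ≡ 2; x³ + 3x + 2 = 16 ≡ 2 (mod 7). 2 = 2.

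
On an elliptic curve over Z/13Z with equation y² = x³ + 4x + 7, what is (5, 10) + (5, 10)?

(7, 12)

tangent at (5, 10): λ = (3·5² + 4)/(2·10) ≡ 1/7. 7⁻¹ ≡ 2 (mod 13), so λ ≡ 1·2 ≡ 2.
  x = λ² - 5 - 5 = 4 - 10 ≡ 7; y = λ·(5 - 7) - 10 ≡ 12. → (7, 12)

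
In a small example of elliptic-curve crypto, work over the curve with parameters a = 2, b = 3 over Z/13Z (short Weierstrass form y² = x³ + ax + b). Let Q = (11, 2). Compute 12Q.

(3, 6)

Repeated addition: build up to 12Q.
2Q: tangent at (11, 2): λ = (3·11² + 2)/(2·2) ≡ 1/4. 4⁻¹ ≡ 10 (mod 13), so λ ≡ 1·10 ≡ 10.
  x = λ² - 11 - 11 = 100 - 22 ≡ 0; y = λ·(11 - 0) - 2 ≡ 4. → (0, 4)
3Q: (0, 4) + (11, 2). λ = (2 - 4)/(11 - 0) ≡ 11/11 mod 13. 11⁻¹ ≡ 6 (mod 13) since 11·6 = 66 ≡ 1, so λ ≡ 1.
  x = λ² - 0 - 11 = 1 - 11 ≡ 3; y = λ·(0 - 3) - 4 ≡ 6. → (3, 6)
4Q: (3, 6) + (11, 2). λ = (2 - 6)/(11 - 3) ≡ 9/8 mod 13. 8⁻¹ ≡ 5 (mod 13), so λ ≡ 6.
  x = λ² - 3 - 11 = 36 - 14 ≡ 9; y = λ·(3 - 9) - 6 ≡ 10. → (9, 10)
5Q: (9, 10) + (11, 2). λ = (2 - 10)/(11 - 9) ≡ 5/2 mod 13. 2⁻¹ ≡ 7 (mod 13), so λ ≡ 9.
  x = λ² - 9 - 11 = 81 - 20 ≡ 9; y = λ·(9 - 9) - 10 ≡ 3. → (9, 3)
6Q: (9, 3) + (11, 2). λ = (2 - 3)/(11 - 9) ≡ 12/2 mod 13. 2⁻¹ ≡ 7 (mod 13) since 2·7 = 14 ≡ 1, so λ ≡ 6.
  x = λ² - 9 - 11 = 36 - 20 ≡ 3; y = λ·(9 - 3) - 3 ≡ 7. → (3, 7)
7Q: (3, 7) + (11, 2). λ = (2 - 7)/(11 - 3) ≡ 8/8 mod 13. 8⁻¹ ≡ 5 (mod 13), so λ ≡ 1.
  x = λ² - 3 - 11 = 1 - 14 ≡ 0; y = λ·(3 - 0) - 7 ≡ 9. → (0, 9)
8Q: (0, 9) + (11, 2). λ = (2 - 9)/(11 - 0) ≡ 6/11 mod 13. 11⁻¹ ≡ 6 (mod 13), so λ ≡ 10.
  x = λ² - 0 - 11 = 100 - 11 ≡ 11; y = λ·(0 - 11) - 9 ≡ 11. → (11, 11)
9Q: (11, 11) + (11, 2): same x and y₁ ≡ -y₂, so the sum is O.
10Q: O + (11, 2) = (11, 2) (identity).
11Q: tangent at (11, 2): λ = (3·11² + 2)/(2·2) ≡ 1/4. 4⁻¹ ≡ 10 (mod 13), so λ ≡ 1·10 ≡ 10.
  x = λ² - 11 - 11 = 100 - 22 ≡ 0; y = λ·(11 - 0) - 2 ≡ 4. → (0, 4)
12Q: (0, 4) + (11, 2). λ = (2 - 4)/(11 - 0) ≡ 11/11 mod 13. 11⁻¹ ≡ 6 (mod 13), so λ ≡ 1.
  x = λ² - 0 - 11 = 1 - 11 ≡ 3; y = λ·(0 - 3) - 4 ≡ 6. → (3, 6)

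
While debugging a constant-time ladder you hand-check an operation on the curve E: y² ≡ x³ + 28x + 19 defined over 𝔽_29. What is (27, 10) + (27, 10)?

(8, 28)

tangent at (27, 10): λ = (3·27² + 28)/(2·10) ≡ 11/20. 20⁻¹ ≡ 16 (mod 29), so λ ≡ 11·16 ≡ 2.
  x = λ² - 27 - 27 = 4 - 54 ≡ 8; y = λ·(27 - 8) - 10 ≡ 28. → (8, 28)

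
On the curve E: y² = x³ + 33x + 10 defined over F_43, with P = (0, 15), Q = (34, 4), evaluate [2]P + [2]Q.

(17, 18)

First 2P:
Repeated addition: build up to 2P.
2P: tangent at (0, 15): λ = (3·0² + 33)/(2·15) ≡ 33/30. 30⁻¹ ≡ 33 (mod 43), so λ ≡ 33·33 ≡ 14.
  x = λ² - 0 - 0 = 196 - 0 ≡ 24; y = λ·(0 - 24) - 15 ≡ 36. → (24, 36)
2P = (24, 36).
Next 2Q:
Repeated addition: build up to 2Q.
2Q: tangent at (34, 4): λ = (3·34² + 33)/(2·4) ≡ 18/8. 8⁻¹ ≡ 27 (mod 43) since 8·27 = 216 ≡ 1, so λ ≡ 18·27 ≡ 13.
  x = λ² - 34 - 34 = 169 - 68 ≡ 15; y = λ·(34 - 15) - 4 ≡ 28. → (15, 28)
2Q = (15, 28).
Finally 2P + 2Q:
(24, 36) + (15, 28). λ = (28 - 36)/(15 - 24) ≡ 35/34 mod 43. 34⁻¹ ≡ 19 (mod 43), so λ ≡ 20.
  x = λ² - 24 - 15 = 400 - 39 ≡ 17; y = λ·(24 - 17) - 36 ≡ 18. → (17, 18)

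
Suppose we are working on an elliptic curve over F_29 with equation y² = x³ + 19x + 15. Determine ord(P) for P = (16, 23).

7

2P: tangent at (16, 23): λ = (3·16² + 19)/(2·23) ≡ 4/17. 17⁻¹ ≡ 12 (mod 29), so λ ≡ 4·12 ≡ 19.
  x = λ² - 16 - 16 = 361 - 32 ≡ 10; y = λ·(16 - 10) - 23 ≡ 4. → (10, 4)
3P: (10, 4) + (16, 23). λ = (23 - 4)/(16 - 10) ≡ 19/6 mod 29. 6⁻¹ ≡ 5 (mod 29) since 6·5 = 30 ≡ 1, so λ ≡ 8.
  x = λ² - 10 - 16 = 64 - 26 ≡ 9; y = λ·(10 - 9) - 4 ≡ 4. → (9, 4)
4P: (9, 4) + (16, 23). λ = (23 - 4)/(16 - 9) ≡ 19/7 mod 29. 7⁻¹ ≡ 25 (mod 29), so λ ≡ 11.
  x = λ² - 9 - 16 = 121 - 25 ≡ 9; y = λ·(9 - 9) - 4 ≡ 25. → (9, 25)
5P: (9, 25) + (16, 23). λ = (23 - 25)/(16 - 9) ≡ 27/7 mod 29. 7⁻¹ ≡ 25 (mod 29) since 7·25 = 175 ≡ 1, so λ ≡ 8.
  x = λ² - 9 - 16 = 64 - 25 ≡ 10; y = λ·(9 - 10) - 25 ≡ 25. → (10, 25)
6P: (10, 25) + (16, 23). λ = (23 - 25)/(16 - 10) ≡ 27/6 mod 29. 6⁻¹ ≡ 5 (mod 29), so λ ≡ 19.
  x = λ² - 10 - 16 = 361 - 26 ≡ 16; y = λ·(10 - 16) - 25 ≡ 6. → (16, 6)
7P: (16, 6) + (16, 23): same x and y₁ ≡ -y₂, so the sum is O.
7P = O, so the order is 7.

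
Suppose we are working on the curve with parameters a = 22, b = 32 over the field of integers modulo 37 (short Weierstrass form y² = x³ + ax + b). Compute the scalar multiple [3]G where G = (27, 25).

Repeated addition: build up to 3G.
2G: tangent at (27, 25): λ = (3·27² + 22)/(2·25) ≡ 26/13. 13⁻¹ ≡ 20 (mod 37), so λ ≡ 26·20 ≡ 2.
  x = λ² - 27 - 27 = 4 - 54 ≡ 24; y = λ·(27 - 24) - 25 ≡ 18. → (24, 18)
3G: (24, 18) + (27, 25). λ = (25 - 18)/(27 - 24) ≡ 7/3 mod 37. 3⁻¹ ≡ 25 (mod 37), so λ ≡ 27.
  x = λ² - 24 - 27 = 729 - 51 ≡ 12; y = λ·(24 - 12) - 18 ≡ 10. → (12, 10)

(12, 10)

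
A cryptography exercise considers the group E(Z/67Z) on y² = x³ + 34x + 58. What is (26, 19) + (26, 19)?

tangent at (26, 19): λ = (3·26² + 34)/(2·19) ≡ 52/38. 38⁻¹ ≡ 30 (mod 67), so λ ≡ 52·30 ≡ 19.
  x = λ² - 26 - 26 = 361 - 52 ≡ 41; y = λ·(26 - 41) - 19 ≡ 31. → (41, 31)

(41, 31)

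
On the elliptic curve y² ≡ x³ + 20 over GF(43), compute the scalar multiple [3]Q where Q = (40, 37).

(10, 26)

Repeated addition: build up to 3Q.
2Q: tangent at (40, 37): λ = (3·40² + 0)/(2·37) ≡ 27/31. 31⁻¹ ≡ 25 (mod 43), so λ ≡ 27·25 ≡ 30.
  x = λ² - 40 - 40 = 900 - 80 ≡ 3; y = λ·(40 - 3) - 37 ≡ 41. → (3, 41)
3Q: (3, 41) + (40, 37). λ = (37 - 41)/(40 - 3) ≡ 39/37 mod 43. 37⁻¹ ≡ 7 (mod 43) since 37·7 = 259 ≡ 1, so λ ≡ 15.
  x = λ² - 3 - 40 = 225 - 43 ≡ 10; y = λ·(3 - 10) - 41 ≡ 26. → (10, 26)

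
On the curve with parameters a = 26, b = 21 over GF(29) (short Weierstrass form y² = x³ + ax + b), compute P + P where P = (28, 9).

tangent at (28, 9): λ = (3·28² + 26)/(2·9) ≡ 0/18. 18⁻¹ ≡ 21 (mod 29) since 18·21 = 378 ≡ 1, so λ ≡ 0·21 ≡ 0.
  x = λ² - 28 - 28 = 0 - 56 ≡ 2; y = λ·(28 - 2) - 9 ≡ 20. → (2, 20)

(2, 20)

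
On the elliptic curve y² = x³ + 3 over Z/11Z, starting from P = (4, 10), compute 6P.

(2, 0)

Double-and-add on 6 = (110)₂. Start with P = (4, 10) for the leading 1-bit.
double: tangent at (4, 10): λ = (3·4² + 0)/(2·10) ≡ 4/9. 9⁻¹ ≡ 5 (mod 11), so λ ≡ 4·5 ≡ 9.
  x = λ² - 4 - 4 = 81 - 8 ≡ 7; y = λ·(4 - 7) - 10 ≡ 7. → (7, 7)
add P: (7, 7) + (4, 10). λ = (10 - 7)/(4 - 7) ≡ 3/8 mod 11. 8⁻¹ ≡ 7 (mod 11), so λ ≡ 10.
  x = λ² - 7 - 4 = 100 - 11 ≡ 1; y = λ·(7 - 1) - 7 ≡ 9. → (1, 9)
double: tangent at (1, 9): λ = (3·1² + 0)/(2·9) ≡ 3/7. 7⁻¹ ≡ 8 (mod 11), so λ ≡ 3·8 ≡ 2.
  x = λ² - 1 - 1 = 4 - 2 ≡ 2; y = λ·(1 - 2) - 9 ≡ 0. → (2, 0)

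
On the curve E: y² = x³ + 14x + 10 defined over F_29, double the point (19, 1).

(19, 28)

tangent at (19, 1): λ = (3·19² + 14)/(2·1) ≡ 24/2. 2⁻¹ ≡ 15 (mod 29) since 2·15 = 30 ≡ 1, so λ ≡ 24·15 ≡ 12.
  x = λ² - 19 - 19 = 144 - 38 ≡ 19; y = λ·(19 - 19) - 1 ≡ 28. → (19, 28)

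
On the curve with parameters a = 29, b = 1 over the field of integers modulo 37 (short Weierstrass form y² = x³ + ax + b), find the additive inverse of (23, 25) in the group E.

(23, 12)

-(23, 25) = (23, -25 mod 37) = (23, 12).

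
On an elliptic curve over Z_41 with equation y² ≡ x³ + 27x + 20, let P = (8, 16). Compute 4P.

Double-and-add on 4 = (100)₂. Start with P = (8, 16) for the leading 1-bit.
double: tangent at (8, 16): λ = (3·8² + 27)/(2·16) ≡ 14/32. 32⁻¹ ≡ 9 (mod 41) since 32·9 = 288 ≡ 1, so λ ≡ 14·9 ≡ 3.
  x = λ² - 8 - 8 = 9 - 16 ≡ 34; y = λ·(8 - 34) - 16 ≡ 29. → (34, 29)
double: tangent at (34, 29): λ = (3·34² + 27)/(2·29) ≡ 10/17. 17⁻¹ ≡ 29 (mod 41), so λ ≡ 10·29 ≡ 3.
  x = λ² - 34 - 34 = 9 - 68 ≡ 23; y = λ·(34 - 23) - 29 ≡ 4. → (23, 4)

(23, 4)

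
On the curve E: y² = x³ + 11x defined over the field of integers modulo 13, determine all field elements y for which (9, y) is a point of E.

3, 10

x³ + 11x + 0 = 828 ≡ 9 (mod 13).
Square roots of 9 mod 13: 3 and 10 (since 3² = 9 ≡ 9).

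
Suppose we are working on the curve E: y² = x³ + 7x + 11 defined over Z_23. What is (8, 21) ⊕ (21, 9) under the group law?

(8, 21) + (21, 9). λ = (9 - 21)/(21 - 8) ≡ 11/13 mod 23. 13⁻¹ ≡ 16 (mod 23), so λ ≡ 15.
  x = λ² - 8 - 21 = 225 - 29 ≡ 12; y = λ·(8 - 12) - 21 ≡ 11. → (12, 11)

(12, 11)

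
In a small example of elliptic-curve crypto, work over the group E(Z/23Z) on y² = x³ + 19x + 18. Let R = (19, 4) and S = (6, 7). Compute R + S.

(19, 4) + (6, 7). λ = (7 - 4)/(6 - 19) ≡ 3/10 mod 23. 10⁻¹ ≡ 7 (mod 23) since 10·7 = 70 ≡ 1, so λ ≡ 21.
  x = λ² - 19 - 6 = 441 - 25 ≡ 2; y = λ·(19 - 2) - 4 ≡ 8. → (2, 8)

(2, 8)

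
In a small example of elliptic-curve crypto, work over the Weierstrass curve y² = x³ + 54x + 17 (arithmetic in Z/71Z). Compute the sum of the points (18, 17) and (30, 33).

(9, 66)

(18, 17) + (30, 33). λ = (33 - 17)/(30 - 18) ≡ 16/12 mod 71. 12⁻¹ ≡ 6 (mod 71), so λ ≡ 25.
  x = λ² - 18 - 30 = 625 - 48 ≡ 9; y = λ·(18 - 9) - 17 ≡ 66. → (9, 66)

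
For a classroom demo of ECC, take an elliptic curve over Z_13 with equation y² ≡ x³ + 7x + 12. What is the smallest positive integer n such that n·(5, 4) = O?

8

2P: tangent at (5, 4): λ = (3·5² + 7)/(2·4) ≡ 4/8. 8⁻¹ ≡ 5 (mod 13) since 8·5 = 40 ≡ 1, so λ ≡ 4·5 ≡ 7.
  x = λ² - 5 - 5 = 49 - 10 ≡ 0; y = λ·(5 - 0) - 4 ≡ 5. → (0, 5)
3P: (0, 5) + (5, 4). λ = (4 - 5)/(5 - 0) ≡ 12/5 mod 13. 5⁻¹ ≡ 8 (mod 13), so λ ≡ 5.
  x = λ² - 0 - 5 = 25 - 5 ≡ 7; y = λ·(0 - 7) - 5 ≡ 12. → (7, 12)
4P: (7, 12) + (5, 4). λ = (4 - 12)/(5 - 7) ≡ 5/11 mod 13. 11⁻¹ ≡ 6 (mod 13) since 11·6 = 66 ≡ 1, so λ ≡ 4.
  x = λ² - 7 - 5 = 16 - 12 ≡ 4; y = λ·(7 - 4) - 12 ≡ 0. → (4, 0)
5P: (4, 0) + (5, 4). λ = (4 - 0)/(5 - 4) ≡ 4/1 mod 13. 1⁻¹ ≡ 1 (mod 13) since 1·1 = 1 ≡ 1, so λ ≡ 4.
  x = λ² - 4 - 5 = 16 - 9 ≡ 7; y = λ·(4 - 7) - 0 ≡ 1. → (7, 1)
6P: (7, 1) + (5, 4). λ = (4 - 1)/(5 - 7) ≡ 3/11 mod 13. 11⁻¹ ≡ 6 (mod 13) since 11·6 = 66 ≡ 1, so λ ≡ 5.
  x = λ² - 7 - 5 = 25 - 12 ≡ 0; y = λ·(7 - 0) - 1 ≡ 8. → (0, 8)
7P: (0, 8) + (5, 4). λ = (4 - 8)/(5 - 0) ≡ 9/5 mod 13. 5⁻¹ ≡ 8 (mod 13) since 5·8 = 40 ≡ 1, so λ ≡ 7.
  x = λ² - 0 - 5 = 49 - 5 ≡ 5; y = λ·(0 - 5) - 8 ≡ 9. → (5, 9)
8P: (5, 9) + (5, 4): same x and y₁ ≡ -y₂, so the sum is O.
8P = O, so the order is 8.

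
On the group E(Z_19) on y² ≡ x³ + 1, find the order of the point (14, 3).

2P: tangent at (14, 3): λ = (3·14² + 0)/(2·3) ≡ 18/6. 6⁻¹ ≡ 16 (mod 19), so λ ≡ 18·16 ≡ 3.
  x = λ² - 14 - 14 = 9 - 28 ≡ 0; y = λ·(14 - 0) - 3 ≡ 1. → (0, 1)
3P: (0, 1) + (14, 3). λ = (3 - 1)/(14 - 0) ≡ 2/14 mod 19. 14⁻¹ ≡ 15 (mod 19) since 14·15 = 210 ≡ 1, so λ ≡ 11.
  x = λ² - 0 - 14 = 121 - 14 ≡ 12; y = λ·(0 - 12) - 1 ≡ 0. → (12, 0)
4P: (12, 0) + (14, 3). λ = (3 - 0)/(14 - 12) ≡ 3/2 mod 19. 2⁻¹ ≡ 10 (mod 19) since 2·10 = 20 ≡ 1, so λ ≡ 11.
  x = λ² - 12 - 14 = 121 - 26 ≡ 0; y = λ·(12 - 0) - 0 ≡ 18. → (0, 18)
5P: (0, 18) + (14, 3). λ = (3 - 18)/(14 - 0) ≡ 4/14 mod 19. 14⁻¹ ≡ 15 (mod 19), so λ ≡ 3.
  x = λ² - 0 - 14 = 9 - 14 ≡ 14; y = λ·(0 - 14) - 18 ≡ 16. → (14, 16)
6P: (14, 16) + (14, 3): same x and y₁ ≡ -y₂, so the sum is ∞.
6P = ∞, so the order is 6.

6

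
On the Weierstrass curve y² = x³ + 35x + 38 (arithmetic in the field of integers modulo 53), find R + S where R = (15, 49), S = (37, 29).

(15, 49) + (37, 29). λ = (29 - 49)/(37 - 15) ≡ 33/22 mod 53. 22⁻¹ ≡ 41 (mod 53), so λ ≡ 28.
  x = λ² - 15 - 37 = 784 - 52 ≡ 43; y = λ·(15 - 43) - 49 ≡ 15. → (43, 15)

(43, 15)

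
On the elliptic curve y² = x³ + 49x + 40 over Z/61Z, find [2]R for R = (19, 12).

tangent at (19, 12): λ = (3·19² + 49)/(2·12) ≡ 34/24. 24⁻¹ ≡ 28 (mod 61) since 24·28 = 672 ≡ 1, so λ ≡ 34·28 ≡ 37.
  x = λ² - 19 - 19 = 1369 - 38 ≡ 50; y = λ·(19 - 50) - 12 ≡ 0. → (50, 0)

(50, 0)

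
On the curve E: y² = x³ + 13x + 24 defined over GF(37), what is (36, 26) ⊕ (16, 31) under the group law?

(29, 0)

(36, 26) + (16, 31). λ = (31 - 26)/(16 - 36) ≡ 5/17 mod 37. 17⁻¹ ≡ 24 (mod 37) since 17·24 = 408 ≡ 1, so λ ≡ 9.
  x = λ² - 36 - 16 = 81 - 52 ≡ 29; y = λ·(36 - 29) - 26 ≡ 0. → (29, 0)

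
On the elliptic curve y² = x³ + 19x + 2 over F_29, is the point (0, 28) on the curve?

y² = 28² ≡ 1; x³ + 19x + 2 = 2 ≡ 2 (mod 29). 1 ≠ 2.

no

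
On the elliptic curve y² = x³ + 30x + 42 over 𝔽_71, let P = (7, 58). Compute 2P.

(69, 20)

tangent at (7, 58): λ = (3·7² + 30)/(2·58) ≡ 35/45. 45⁻¹ ≡ 30 (mod 71), so λ ≡ 35·30 ≡ 56.
  x = λ² - 7 - 7 = 3136 - 14 ≡ 69; y = λ·(7 - 69) - 58 ≡ 20. → (69, 20)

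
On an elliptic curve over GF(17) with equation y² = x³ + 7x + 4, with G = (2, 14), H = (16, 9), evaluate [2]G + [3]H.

First 2G:
Repeated addition: build up to 2G.
2G: tangent at (2, 14): λ = (3·2² + 7)/(2·14) ≡ 2/11. 11⁻¹ ≡ 14 (mod 17) since 11·14 = 154 ≡ 1, so λ ≡ 2·14 ≡ 11.
  x = λ² - 2 - 2 = 121 - 4 ≡ 15; y = λ·(2 - 15) - 14 ≡ 13. → (15, 13)
2G = (15, 13).
Next 3H:
Repeated addition: build up to 3H.
2H: tangent at (16, 9): λ = (3·16² + 7)/(2·9) ≡ 10/1. 1⁻¹ ≡ 1 (mod 17), so λ ≡ 10·1 ≡ 10.
  x = λ² - 16 - 16 = 100 - 32 ≡ 0; y = λ·(16 - 0) - 9 ≡ 15. → (0, 15)
3H: (0, 15) + (16, 9). λ = (9 - 15)/(16 - 0) ≡ 11/16 mod 17. 16⁻¹ ≡ 16 (mod 17), so λ ≡ 6.
  x = λ² - 0 - 16 = 36 - 16 ≡ 3; y = λ·(0 - 3) - 15 ≡ 1. → (3, 1)
3H = (3, 1).
Finally 2G + 3H:
(15, 13) + (3, 1). λ = (1 - 13)/(3 - 15) ≡ 5/5 mod 17. 5⁻¹ ≡ 7 (mod 17), so λ ≡ 1.
  x = λ² - 15 - 3 = 1 - 18 ≡ 0; y = λ·(15 - 0) - 13 ≡ 2. → (0, 2)

(0, 2)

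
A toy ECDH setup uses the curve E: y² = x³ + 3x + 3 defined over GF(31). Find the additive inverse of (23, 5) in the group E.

(23, 26)

-(23, 5) = (23, -5 mod 31) = (23, 26).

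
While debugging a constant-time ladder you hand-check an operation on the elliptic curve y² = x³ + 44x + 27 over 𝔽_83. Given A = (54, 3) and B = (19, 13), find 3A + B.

First 3A:
Repeated addition: build up to 3A.
2A: tangent at (54, 3): λ = (3·54² + 44)/(2·3) ≡ 77/6. 6⁻¹ ≡ 14 (mod 83), so λ ≡ 77·14 ≡ 82.
  x = λ² - 54 - 54 = 6724 - 108 ≡ 59; y = λ·(54 - 59) - 3 ≡ 2. → (59, 2)
3A: (59, 2) + (54, 3). λ = (3 - 2)/(54 - 59) ≡ 1/78 mod 83. 78⁻¹ ≡ 33 (mod 83), so λ ≡ 33.
  x = λ² - 59 - 54 = 1089 - 113 ≡ 63; y = λ·(59 - 63) - 2 ≡ 32. → (63, 32)
3A = (63, 32).
Finally 3A + B:
(63, 32) + (19, 13). λ = (13 - 32)/(19 - 63) ≡ 64/39 mod 83. 39⁻¹ ≡ 66 (mod 83) since 39·66 = 2574 ≡ 1, so λ ≡ 74.
  x = λ² - 63 - 19 = 5476 - 82 ≡ 82; y = λ·(63 - 82) - 32 ≡ 56. → (82, 56)

(82, 56)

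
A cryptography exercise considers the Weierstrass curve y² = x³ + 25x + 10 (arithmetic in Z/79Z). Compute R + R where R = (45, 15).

(34, 36)

tangent at (45, 15): λ = (3·45² + 25)/(2·15) ≡ 17/30. 30⁻¹ ≡ 29 (mod 79), so λ ≡ 17·29 ≡ 19.
  x = λ² - 45 - 45 = 361 - 90 ≡ 34; y = λ·(45 - 34) - 15 ≡ 36. → (34, 36)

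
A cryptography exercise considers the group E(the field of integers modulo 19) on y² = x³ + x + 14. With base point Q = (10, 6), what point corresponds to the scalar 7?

(13, 18)

Repeated addition: build up to 7Q.
2Q: tangent at (10, 6): λ = (3·10² + 1)/(2·6) ≡ 16/12. 12⁻¹ ≡ 8 (mod 19) since 12·8 = 96 ≡ 1, so λ ≡ 16·8 ≡ 14.
  x = λ² - 10 - 10 = 196 - 20 ≡ 5; y = λ·(10 - 5) - 6 ≡ 7. → (5, 7)
3Q: (5, 7) + (10, 6). λ = (6 - 7)/(10 - 5) ≡ 18/5 mod 19. 5⁻¹ ≡ 4 (mod 19), so λ ≡ 15.
  x = λ² - 5 - 10 = 225 - 15 ≡ 1; y = λ·(5 - 1) - 7 ≡ 15. → (1, 15)
4Q: (1, 15) + (10, 6). λ = (6 - 15)/(10 - 1) ≡ 10/9 mod 19. 9⁻¹ ≡ 17 (mod 19), so λ ≡ 18.
  x = λ² - 1 - 10 = 324 - 11 ≡ 9; y = λ·(1 - 9) - 15 ≡ 12. → (9, 12)
5Q: (9, 12) + (10, 6). λ = (6 - 12)/(10 - 9) ≡ 13/1 mod 19. 1⁻¹ ≡ 1 (mod 19) since 1·1 = 1 ≡ 1, so λ ≡ 13.
  x = λ² - 9 - 10 = 169 - 19 ≡ 17; y = λ·(9 - 17) - 12 ≡ 17. → (17, 17)
6Q: (17, 17) + (10, 6). λ = (6 - 17)/(10 - 17) ≡ 8/12 mod 19. 12⁻¹ ≡ 8 (mod 19) since 12·8 = 96 ≡ 1, so λ ≡ 7.
  x = λ² - 17 - 10 = 49 - 27 ≡ 3; y = λ·(17 - 3) - 17 ≡ 5. → (3, 5)
7Q: (3, 5) + (10, 6). λ = (6 - 5)/(10 - 3) ≡ 1/7 mod 19. 7⁻¹ ≡ 11 (mod 19) since 7·11 = 77 ≡ 1, so λ ≡ 11.
  x = λ² - 3 - 10 = 121 - 13 ≡ 13; y = λ·(3 - 13) - 5 ≡ 18. → (13, 18)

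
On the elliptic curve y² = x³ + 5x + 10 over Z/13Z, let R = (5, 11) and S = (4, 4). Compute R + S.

(5, 11) + (4, 4). λ = (4 - 11)/(4 - 5) ≡ 6/12 mod 13. 12⁻¹ ≡ 12 (mod 13), so λ ≡ 7.
  x = λ² - 5 - 4 = 49 - 9 ≡ 1; y = λ·(5 - 1) - 11 ≡ 4. → (1, 4)

(1, 4)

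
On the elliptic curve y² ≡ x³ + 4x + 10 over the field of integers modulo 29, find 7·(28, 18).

(15, 9)

Write G = (28, 18).
Repeated addition: build up to 7G.
2G: tangent at (28, 18): λ = (3·28² + 4)/(2·18) ≡ 7/7. 7⁻¹ ≡ 25 (mod 29) since 7·25 = 175 ≡ 1, so λ ≡ 7·25 ≡ 1.
  x = λ² - 28 - 28 = 1 - 56 ≡ 3; y = λ·(28 - 3) - 18 ≡ 7. → (3, 7)
3G: (3, 7) + (28, 18). λ = (18 - 7)/(28 - 3) ≡ 11/25 mod 29. 25⁻¹ ≡ 7 (mod 29), so λ ≡ 19.
  x = λ² - 3 - 28 = 361 - 31 ≡ 11; y = λ·(3 - 11) - 7 ≡ 15. → (11, 15)
4G: (11, 15) + (28, 18). λ = (18 - 15)/(28 - 11) ≡ 3/17 mod 29. 17⁻¹ ≡ 12 (mod 29), so λ ≡ 7.
  x = λ² - 11 - 28 = 49 - 39 ≡ 10; y = λ·(11 - 10) - 15 ≡ 21. → (10, 21)
5G: (10, 21) + (28, 18). λ = (18 - 21)/(28 - 10) ≡ 26/18 mod 29. 18⁻¹ ≡ 21 (mod 29), so λ ≡ 24.
  x = λ² - 10 - 28 = 576 - 38 ≡ 16; y = λ·(10 - 16) - 21 ≡ 9. → (16, 9)
6G: (16, 9) + (28, 18). λ = (18 - 9)/(28 - 16) ≡ 9/12 mod 29. 12⁻¹ ≡ 17 (mod 29) since 12·17 = 204 ≡ 1, so λ ≡ 8.
  x = λ² - 16 - 28 = 64 - 44 ≡ 20; y = λ·(16 - 20) - 9 ≡ 17. → (20, 17)
7G: (20, 17) + (28, 18). λ = (18 - 17)/(28 - 20) ≡ 1/8 mod 29. 8⁻¹ ≡ 11 (mod 29), so λ ≡ 11.
  x = λ² - 20 - 28 = 121 - 48 ≡ 15; y = λ·(20 - 15) - 17 ≡ 9. → (15, 9)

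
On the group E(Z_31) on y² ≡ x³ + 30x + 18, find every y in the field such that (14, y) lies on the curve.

12, 19

x³ + 30x + 18 = 3182 ≡ 20 (mod 31).
Square roots of 20 mod 31: 12 and 19 (since 12² = 144 ≡ 20).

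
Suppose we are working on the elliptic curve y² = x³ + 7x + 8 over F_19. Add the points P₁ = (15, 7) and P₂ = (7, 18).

(15, 7) + (7, 18). λ = (18 - 7)/(7 - 15) ≡ 11/11 mod 19. 11⁻¹ ≡ 7 (mod 19) since 11·7 = 77 ≡ 1, so λ ≡ 1.
  x = λ² - 15 - 7 = 1 - 22 ≡ 17; y = λ·(15 - 17) - 7 ≡ 10. → (17, 10)

(17, 10)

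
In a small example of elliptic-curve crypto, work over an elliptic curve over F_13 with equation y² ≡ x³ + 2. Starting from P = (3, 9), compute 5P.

Double-and-add on 5 = (101)₂. Start with P = (3, 9) for the leading 1-bit.
double: tangent at (3, 9): λ = (3·3² + 0)/(2·9) ≡ 1/5. 5⁻¹ ≡ 8 (mod 13), so λ ≡ 1·8 ≡ 8.
  x = λ² - 3 - 3 = 64 - 6 ≡ 6; y = λ·(3 - 6) - 9 ≡ 6. → (6, 6)
double: tangent at (6, 6): λ = (3·6² + 0)/(2·6) ≡ 4/12. 12⁻¹ ≡ 12 (mod 13) since 12·12 = 144 ≡ 1, so λ ≡ 4·12 ≡ 9.
  x = λ² - 6 - 6 = 81 - 12 ≡ 4; y = λ·(6 - 4) - 6 ≡ 12. → (4, 12)
add P: (4, 12) + (3, 9). λ = (9 - 12)/(3 - 4) ≡ 10/12 mod 13. 12⁻¹ ≡ 12 (mod 13), so λ ≡ 3.
  x = λ² - 4 - 3 = 9 - 7 ≡ 2; y = λ·(4 - 2) - 12 ≡ 7. → (2, 7)

(2, 7)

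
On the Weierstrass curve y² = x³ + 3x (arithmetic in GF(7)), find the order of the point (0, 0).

2

2P: (0, 0) + (0, 0): same x and y₁ ≡ -y₂, so the sum is O.
2P = O, so the order is 2.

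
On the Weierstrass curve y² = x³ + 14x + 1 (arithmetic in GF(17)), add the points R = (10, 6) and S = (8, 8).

(10, 6) + (8, 8). λ = (8 - 6)/(8 - 10) ≡ 2/15 mod 17. 15⁻¹ ≡ 8 (mod 17), so λ ≡ 16.
  x = λ² - 10 - 8 = 256 - 18 ≡ 0; y = λ·(10 - 0) - 6 ≡ 1. → (0, 1)

(0, 1)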